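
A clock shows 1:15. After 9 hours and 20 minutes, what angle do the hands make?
First find the time 9 hours and 20 minutes after 1:15.
Total minutes: 1 x 60 + 15 + 9 x 60 + 20 = 635.
635 mod 720 = 635 minutes = 10:35.
Now compute the angle at 10:35:
Hour hand: 10 x 30 + 35 x 0.5 = 317.5 degrees
Minute hand: 35 x 6 = 210 degrees
Difference: |317.5 - 210| = 107.5 degrees
The angle is 107.5 degrees

Final answer: 107.5 degrees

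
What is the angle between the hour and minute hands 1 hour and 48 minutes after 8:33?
First find the time 1 hour and 48 minutes after 8:33.
Total minutes: 8 x 60 + 33 + 1 x 60 + 48 = 621.
621 mod 720 = 621 minutes = 10:21.
Now compute the angle at 10:21:
Hour hand: 10 x 30 + 21 x 0.5 = 310.5 degrees
Minute hand: 21 x 6 = 126 degrees
Difference: |310.5 - 126| = 184.5 degrees
Smaller angle: 360 - 184.5 = 175.5 degrees

Final answer: 175.5 degrees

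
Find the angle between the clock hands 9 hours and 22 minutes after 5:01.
First find the time 9 hours and 22 minutes after 5:01.
Total minutes: 5 x 60 + 1 + 9 x 60 + 22 = 863.
863 mod 720 = 143 minutes = 2:23.
Now compute the angle at 2:23:
Hour hand: 2 x 30 + 23 x 0.5 = 71.5 degrees
Minute hand: 23 x 6 = 138 degrees
Difference: |71.5 - 138| = 66.5 degrees
The angle is 66.5 degrees

Final answer: 66.5 degrees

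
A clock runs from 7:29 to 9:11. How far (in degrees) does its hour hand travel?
The hour hand moves 0.5 degrees per minute.
Time elapsed: 9:11 - 7:29 = 102 minutes
Angular displacement: 102 x 0.5 = 51 degrees

Final answer: 51 degrees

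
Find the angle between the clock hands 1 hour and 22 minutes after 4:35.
First find the time 1 hour and 22 minutes after 4:35.
Total minutes: 4 x 60 + 35 + 1 x 60 + 22 = 357.
357 mod 720 = 357 minutes = 5:57.
Now compute the angle at 5:57:
Hour hand: 5 x 30 + 57 x 0.5 = 178.5 degrees
Minute hand: 57 x 6 = 342 degrees
Difference: |178.5 - 342| = 163.5 degrees
The angle is 163.5 degrees

Final answer: 163.5 degrees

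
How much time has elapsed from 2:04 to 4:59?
From 2:04 to 4:59:
(4 x 60 + 59) - (2 x 60 + 4) = 299 - 124 = 175 minutes
= 2 hours and 55 minutes

Final answer: 2 hours and 55 minutes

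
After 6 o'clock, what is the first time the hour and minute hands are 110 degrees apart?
At t minutes past 6:00, the hour hand is at 30 x 6 + 0.5t degrees and the minute hand is at 6t degrees.
The smaller angle between them is 110 degrees when |30H - 5.5t| = 110 or |30H - 5.5t| = 250.
With H = 6, solve 30 x 6 - 5.5t = +/- target for each target:
  t = (30 x 6 - 110) / 5.5 = 12.73
  t = (30 x 6 + 110) / 5.5 = 52.73
  t = (30 x 6 - 250) / 5.5 = -12.73 (outside (0, 60))
  t = (30 x 6 + 250) / 5.5 = 78.18 (outside (0, 60))
Valid solutions in (0, 60): {12.73, 52.73} minutes.
The first occurrence is t = 12.73 minutes.
The hands form a 110-degree angle at 12.73 minutes past 6:00.

Final answer: 12.73 minutes past 6:00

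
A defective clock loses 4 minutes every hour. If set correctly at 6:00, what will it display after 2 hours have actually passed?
For every 60 true minutes, the faulty clock advances 60 - 4 = 56 minutes.
True elapsed: 2 hours = 120 minutes.
Faulty clock advances: 120 x 56/60 = 112 minutes (drift: 8 minutes behind).
Shown time: 6:00 + 112 minutes = 7:52.

Final answer: 7:52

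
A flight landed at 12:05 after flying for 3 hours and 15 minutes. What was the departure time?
Starting time: 12:05 = 5 total minutes past 12:00
Subtracting: 3 hours and 15 minutes = 195 minutes
5 - 195 = -190 (negative, add 12 hours = 720) = 530 minutes
= 8 hours and 50 minutes past 12:00 = 8:50

Final answer: 8:50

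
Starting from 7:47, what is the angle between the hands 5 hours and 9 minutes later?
First find the time 5 hours and 9 minutes after 7:47.
Total minutes: 7 x 60 + 47 + 5 x 60 + 9 = 776.
776 mod 720 = 56 minutes = 12:56.
Now compute the angle at 12:56:
Hour hand: 0 x 30 + 56 x 0.5 = 28 degrees
Minute hand: 56 x 6 = 336 degrees
Difference: |28 - 336| = 308 degrees
Smaller angle: 360 - 308 = 52 degrees

Final answer: 52 degrees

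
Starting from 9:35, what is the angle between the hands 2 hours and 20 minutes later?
First find the time 2 hours and 20 minutes after 9:35.
Total minutes: 9 x 60 + 35 + 2 x 60 + 20 = 715.
715 mod 720 = 715 minutes = 11:55.
Now compute the angle at 11:55:
Hour hand: 11 x 30 + 55 x 0.5 = 357.5 degrees
Minute hand: 55 x 6 = 330 degrees
Difference: |357.5 - 330| = 27.5 degrees
The angle is 27.5 degrees

Final answer: 27.5 degrees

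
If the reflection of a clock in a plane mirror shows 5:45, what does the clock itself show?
Reflection across the vertical (12-6) axis maps a hand at angle A degrees to (360 - A) degrees, which sends a reading of T minutes past 12:00 to (720 - T) minutes past 12:00.
Mirror reads 5:45 = 345 minutes past 12:00.
Actual time: (720 - 345) mod 720 = 375 minutes = 6:15.

Final answer: 6:15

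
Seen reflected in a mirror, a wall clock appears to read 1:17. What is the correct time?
Reflection across the vertical (12-6) axis maps a hand at angle A degrees to (360 - A) degrees, which sends a reading of T minutes past 12:00 to (720 - T) minutes past 12:00.
Mirror reads 1:17 = 77 minutes past 12:00.
Actual time: (720 - 77) mod 720 = 643 minutes = 10:43.

Final answer: 10:43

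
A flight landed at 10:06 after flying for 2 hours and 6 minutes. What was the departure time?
Starting time: 10:06 = 606 total minutes past 12:00
Subtracting: 2 hours and 6 minutes = 126 minutes
606 - 126 = 480 minutes
= 8 hours past 12:00 = 8:00

Final answer: 8:00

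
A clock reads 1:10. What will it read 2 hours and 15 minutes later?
Starting time: 1:10
Adding 15 minutes to 10 minutes: 10 + 15 = 25 minutes
Adding 2 hours: 1 + 2 = 3
Final time: 3:25

Final answer: 3:25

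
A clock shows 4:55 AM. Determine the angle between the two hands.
Hour hand position: 4 x 30 + 55 x 0.5 = 147.5 degrees
Minute hand position: 55 x 6 = 330 degrees
Difference: |147.5 - 330| = 182.5 degrees
Since 182.5 > 180, the smaller angle is 360 - 182.5 = 177.5 degrees

Final answer: 177.5 degrees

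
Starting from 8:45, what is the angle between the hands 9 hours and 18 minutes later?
First find the time 9 hours and 18 minutes after 8:45.
Total minutes: 8 x 60 + 45 + 9 x 60 + 18 = 1083.
1083 mod 720 = 363 minutes = 6:03.
Now compute the angle at 6:03:
Hour hand: 6 x 30 + 3 x 0.5 = 181.5 degrees
Minute hand: 3 x 6 = 18 degrees
Difference: |181.5 - 18| = 163.5 degrees
The angle is 163.5 degrees

Final answer: 163.5 degrees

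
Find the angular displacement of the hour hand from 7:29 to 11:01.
The hour hand moves 0.5 degrees per minute.
Time elapsed: 11:01 - 7:29 = 212 minutes
Angular displacement: 212 x 0.5 = 106 degrees

Final answer: 106 degrees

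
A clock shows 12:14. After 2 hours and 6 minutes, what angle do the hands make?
First find the time 2 hours and 6 minutes after 12:14.
Total minutes: 12 x 60 + 14 + 2 x 60 + 6 = 860.
860 mod 720 = 140 minutes = 2:20.
Now compute the angle at 2:20:
Hour hand: 2 x 30 + 20 x 0.5 = 70 degrees
Minute hand: 20 x 6 = 120 degrees
Difference: |70 - 120| = 50 degrees
The angle is 50 degrees

Final answer: 50 degrees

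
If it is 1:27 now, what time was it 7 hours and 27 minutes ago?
Starting time: 1:27 = 87 total minutes past 12:00
Subtracting: 7 hours and 27 minutes = 447 minutes
87 - 447 = -360 (negative, add 12 hours = 720) = 360 minutes
= 6 hours past 12:00 = 6:00

Final answer: 6:00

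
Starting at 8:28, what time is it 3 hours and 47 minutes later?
Starting time: 8:28
Adding 47 minutes to 28 minutes: 28 + 47 = 75 minutes = 1 hour and 15 minutes
Adding 3 hours: 8 + 3 + 1 (carry) = 12
Final time: 12:15

Final answer: 12:15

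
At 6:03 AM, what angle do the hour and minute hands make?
Hour hand position: 6 x 30 + 3 x 0.5 = 181.5 degrees
Minute hand position: 3 x 6 = 18 degrees
Difference: |181.5 - 18| = 163.5 degrees
The angle between the hands is 163.5 degrees

Final answer: 163.5 degrees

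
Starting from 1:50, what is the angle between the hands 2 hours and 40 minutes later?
First find the time 2 hours and 40 minutes after 1:50.
Total minutes: 1 x 60 + 50 + 2 x 60 + 40 = 270.
270 mod 720 = 270 minutes = 4:30.
Now compute the angle at 4:30:
Hour hand: 4 x 30 + 30 x 0.5 = 135 degrees
Minute hand: 30 x 6 = 180 degrees
Difference: |135 - 180| = 45 degrees
The angle is 45 degrees

Final answer: 45 degrees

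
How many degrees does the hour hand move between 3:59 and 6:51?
The hour hand moves 0.5 degrees per minute.
Time elapsed: 6:51 - 3:59 = 172 minutes
Angular displacement: 172 x 0.5 = 86 degrees

Final answer: 86 degrees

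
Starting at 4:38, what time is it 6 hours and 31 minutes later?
Starting time: 4:38
Adding 31 minutes to 38 minutes: 38 + 31 = 69 minutes = 1 hour and 9 minutes
Adding 6 hours: 4 + 6 + 1 (carry) = 11
Final time: 11:09

Final answer: 11:09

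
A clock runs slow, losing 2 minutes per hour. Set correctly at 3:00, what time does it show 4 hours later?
For every 60 true minutes, the faulty clock advances 60 - 2 = 58 minutes.
True elapsed: 4 hours = 240 minutes.
Faulty clock advances: 240 x 58/60 = 232 minutes (drift: 8 minutes behind).
Shown time: 3:00 + 232 minutes = 6:52.

Final answer: 6:52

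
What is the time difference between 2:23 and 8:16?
From 2:23 to 8:16:
(8 x 60 + 16) - (2 x 60 + 23) = 496 - 143 = 353 minutes
= 5 hours and 53 minutes

Final answer: 5 hours and 53 minutes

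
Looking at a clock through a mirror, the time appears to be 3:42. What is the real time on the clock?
Reflection across the vertical (12-6) axis maps a hand at angle A degrees to (360 - A) degrees, which sends a reading of T minutes past 12:00 to (720 - T) minutes past 12:00.
Mirror reads 3:42 = 222 minutes past 12:00.
Actual time: (720 - 222) mod 720 = 498 minutes = 8:18.

Final answer: 8:18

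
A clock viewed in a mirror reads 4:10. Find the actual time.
Reflection across the vertical (12-6) axis maps a hand at angle A degrees to (360 - A) degrees, which sends a reading of T minutes past 12:00 to (720 - T) minutes past 12:00.
Mirror reads 4:10 = 250 minutes past 12:00.
Actual time: (720 - 250) mod 720 = 470 minutes = 7:50.

Final answer: 7:50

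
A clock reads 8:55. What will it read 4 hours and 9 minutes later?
Starting time: 8:55
Adding 9 minutes to 55 minutes: 55 + 9 = 64 minutes = 1 hour and 4 minutes
Adding 4 hours: 8 + 4 + 1 (carry) = 13 - 12 = 1
Final time: 1:04

Final answer: 1:04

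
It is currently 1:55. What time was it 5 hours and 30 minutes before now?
Starting time: 1:55 = 115 total minutes past 12:00
Subtracting: 5 hours and 30 minutes = 330 minutes
115 - 330 = -215 (negative, add 12 hours = 720) = 505 minutes
= 8 hours and 25 minutes past 12:00 = 8:25

Final answer: 8:25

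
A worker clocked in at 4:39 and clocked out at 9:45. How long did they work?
From 4:39 to 9:45:
(9 x 60 + 45) - (4 x 60 + 39) = 585 - 279 = 306 minutes
= 5 hours and 6 minutes

Final answer: 5 hours and 6 minutes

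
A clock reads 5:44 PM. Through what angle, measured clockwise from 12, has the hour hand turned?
The hour hand moves 30 degrees per hour and 0.5 degrees per minute.
At 5:44: (5) x 30 + 44 x 0.5 = 150 + 22 = 172 degrees

Final answer: 172 degrees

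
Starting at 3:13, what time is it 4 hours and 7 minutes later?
Starting time: 3:13
Adding 7 minutes to 13 minutes: 13 + 7 = 20 minutes
Adding 4 hours: 3 + 4 = 7
Final time: 7:20

Final answer: 7:20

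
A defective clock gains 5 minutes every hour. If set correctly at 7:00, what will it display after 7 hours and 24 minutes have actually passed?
For every 60 true minutes, the faulty clock advances 60 + 5 = 65 minutes.
True elapsed: 7 hours and 24 minutes = 444 minutes.
Faulty clock advances: 444 x 65/60 = 481 minutes (drift: 37 minutes ahead).
Shown time: 7:00 + 481 minutes = 3:01.

Final answer: 3:01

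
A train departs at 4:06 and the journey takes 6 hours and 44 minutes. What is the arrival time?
Starting time: 4:06
Adding 44 minutes to 6 minutes: 6 + 44 = 50 minutes
Adding 6 hours: 4 + 6 = 10
Final time: 10:50

Final answer: 10:50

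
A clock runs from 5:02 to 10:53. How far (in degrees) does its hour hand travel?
The hour hand moves 0.5 degrees per minute.
Time elapsed: 10:53 - 5:02 = 351 minutes
Angular displacement: 351 x 0.5 = 175.5 degrees

Final answer: 175.5 degrees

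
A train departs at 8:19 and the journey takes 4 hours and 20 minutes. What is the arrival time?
Starting time: 8:19
Adding 20 minutes to 19 minutes: 19 + 20 = 39 minutes
Adding 4 hours: 8 + 4 = 12
Final time: 12:39

Final answer: 12:39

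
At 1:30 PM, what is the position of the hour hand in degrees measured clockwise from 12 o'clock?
The hour hand moves 30 degrees per hour and 0.5 degrees per minute.
At 1:30: (1) x 30 + 30 x 0.5 = 30 + 15 = 45 degrees

Final answer: 45 degrees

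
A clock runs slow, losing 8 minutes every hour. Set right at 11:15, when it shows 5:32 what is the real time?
For every 60 true minutes, the faulty clock advances 52 minutes, so 1 faulty-clock minute corresponds to 60/52 true minutes.
From 11:15 to 5:32 on the faulty dial is 377 minutes.
True elapsed: 377 x 60/52 = 435 minutes = 7 hours and 15 minutes.
True time: 11:15 + 7 hours and 15 minutes = 6:30.

Final answer: 6:30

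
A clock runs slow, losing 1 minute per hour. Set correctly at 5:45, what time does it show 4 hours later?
For every 60 true minutes, the faulty clock advances 60 - 1 = 59 minutes.
True elapsed: 4 hours = 240 minutes.
Faulty clock advances: 240 x 59/60 = 236 minutes (drift: 4 minutes behind).
Shown time: 5:45 + 236 minutes = 9:41.

Final answer: 9:41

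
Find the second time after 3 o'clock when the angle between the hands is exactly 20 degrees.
At t minutes past 3:00, the hour hand is at 30 x 3 + 0.5t degrees and the minute hand is at 6t degrees.
The smaller angle between them is 20 degrees when |30H - 5.5t| = 20 or |30H - 5.5t| = 340.
With H = 3, solve 30 x 3 - 5.5t = +/- target for each target:
  t = (30 x 3 - 20) / 5.5 = 12.73
  t = (30 x 3 + 20) / 5.5 = 20
  t = (30 x 3 - 340) / 5.5 = -45.45 (outside (0, 60))
  t = (30 x 3 + 340) / 5.5 = 78.18 (outside (0, 60))
Valid solutions in (0, 60): {12.73, 20} minutes.
The second occurrence is t = 20 minutes.
The hands form a 20-degree angle at 20 minutes past 3:00.

Final answer: 20 minutes past 3:00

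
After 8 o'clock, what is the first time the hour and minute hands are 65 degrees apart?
At t minutes past 8:00, the hour hand is at 30 x 8 + 0.5t degrees and the minute hand is at 6t degrees.
The smaller angle between them is 65 degrees when |30H - 5.5t| = 65 or |30H - 5.5t| = 295.
With H = 8, solve 30 x 8 - 5.5t = +/- target for each target:
  t = (30 x 8 - 65) / 5.5 = 31.82
  t = (30 x 8 + 65) / 5.5 = 55.45
  t = (30 x 8 - 295) / 5.5 = -10 (outside (0, 60))
  t = (30 x 8 + 295) / 5.5 = 97.27 (outside (0, 60))
Valid solutions in (0, 60): {31.82, 55.45} minutes.
The first occurrence is t = 31.82 minutes.
The hands form a 65-degree angle at 31.82 minutes past 8:00.

Final answer: 31.82 minutes past 8:00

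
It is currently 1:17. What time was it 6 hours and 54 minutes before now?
Starting time: 1:17 = 77 total minutes past 12:00
Subtracting: 6 hours and 54 minutes = 414 minutes
77 - 414 = -337 (negative, add 12 hours = 720) = 383 minutes
= 6 hours and 23 minutes past 12:00 = 6:23

Final answer: 6:23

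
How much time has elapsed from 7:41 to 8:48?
From 7:41 to 8:48:
(8 x 60 + 48) - (7 x 60 + 41) = 528 - 461 = 67 minutes
= 1 hour and 7 minutes

Final answer: 1 hour and 7 minutes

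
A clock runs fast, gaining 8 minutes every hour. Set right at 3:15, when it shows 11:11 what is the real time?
For every 60 true minutes, the faulty clock advances 68 minutes, so 1 faulty-clock minute corresponds to 60/68 true minutes.
From 3:15 to 11:11 on the faulty dial is 476 minutes.
True elapsed: 476 x 60/68 = 420 minutes = 7 hours.
True time: 3:15 + 7 hours = 10:15.

Final answer: 10:15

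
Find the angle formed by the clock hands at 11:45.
Hour hand position: 11 x 30 + 45 x 0.5 = 352.5 degrees
Minute hand position: 45 x 6 = 270 degrees
Difference: |352.5 - 270| = 82.5 degrees
The angle between the hands is 82.5 degrees

Final answer: 82.5 degrees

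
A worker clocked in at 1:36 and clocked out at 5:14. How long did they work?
From 1:36 to 5:14:
(5 x 60 + 14) - (1 x 60 + 36) = 314 - 96 = 218 minutes
= 3 hours and 38 minutes

Final answer: 3 hours and 38 minutes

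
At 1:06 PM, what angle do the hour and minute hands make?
Hour hand position: 1 x 30 + 6 x 0.5 = 33 degrees
Minute hand position: 6 x 6 = 36 degrees
Difference: |33 - 36| = 3 degrees
The angle between the hands is 3 degrees

Final answer: 3 degrees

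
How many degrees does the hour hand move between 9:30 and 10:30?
The hour hand moves 0.5 degrees per minute.
Time elapsed: 10:30 - 9:30 = 60 minutes
Angular displacement: 60 x 0.5 = 30 degrees

Final answer: 30 degrees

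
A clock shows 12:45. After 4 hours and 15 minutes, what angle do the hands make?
First find the time 4 hours and 15 minutes after 12:45.
Total minutes: 12 x 60 + 45 + 4 x 60 + 15 = 1020.
1020 mod 720 = 300 minutes = 5:00.
Now compute the angle at 5:00:
Hour hand: 5 x 30 + 0 x 0.5 = 150 degrees
Minute hand: 0 x 6 = 0 degrees
Difference: |150 - 0| = 150 degrees
The angle is 150 degrees

Final answer: 150 degrees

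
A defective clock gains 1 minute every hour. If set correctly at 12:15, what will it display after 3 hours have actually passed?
For every 60 true minutes, the faulty clock advances 60 + 1 = 61 minutes.
True elapsed: 3 hours = 180 minutes.
Faulty clock advances: 180 x 61/60 = 183 minutes (drift: 3 minutes ahead).
Shown time: 12:15 + 183 minutes = 3:18.

Final answer: 3:18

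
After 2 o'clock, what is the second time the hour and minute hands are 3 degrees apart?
At t minutes past 2:00, the hour hand is at 30 x 2 + 0.5t degrees and the minute hand is at 6t degrees.
The smaller angle between them is 3 degrees when |30H - 5.5t| = 3 or |30H - 5.5t| = 357.
With H = 2, solve 30 x 2 - 5.5t = +/- target for each target:
  t = (30 x 2 - 3) / 5.5 = 10.36
  t = (30 x 2 + 3) / 5.5 = 11.45
  t = (30 x 2 - 357) / 5.5 = -54 (outside (0, 60))
  t = (30 x 2 + 357) / 5.5 = 75.82 (outside (0, 60))
Valid solutions in (0, 60): {10.36, 11.45} minutes.
The second occurrence is t = 11.45 minutes.
The hands form a 3-degree angle at 11.45 minutes past 2:00.

Final answer: 11.45 minutes past 2:00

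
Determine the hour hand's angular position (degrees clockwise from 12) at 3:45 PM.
The hour hand moves 30 degrees per hour and 0.5 degrees per minute.
At 3:45: (3) x 30 + 45 x 0.5 = 90 + 22.5 = 112.5 degrees

Final answer: 112.5 degrees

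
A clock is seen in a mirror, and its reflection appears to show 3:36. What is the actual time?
Reflection across the vertical (12-6) axis maps a hand at angle A degrees to (360 - A) degrees, which sends a reading of T minutes past 12:00 to (720 - T) minutes past 12:00.
Mirror reads 3:36 = 216 minutes past 12:00.
Actual time: (720 - 216) mod 720 = 504 minutes = 8:24.

Final answer: 8:24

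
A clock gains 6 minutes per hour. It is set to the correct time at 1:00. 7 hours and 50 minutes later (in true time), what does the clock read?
For every 60 true minutes, the faulty clock advances 60 + 6 = 66 minutes.
True elapsed: 7 hours and 50 minutes = 470 minutes.
Faulty clock advances: 470 x 66/60 = 517 minutes (drift: 47 minutes ahead).
Shown time: 1:00 + 517 minutes = 9:37.

Final answer: 9:37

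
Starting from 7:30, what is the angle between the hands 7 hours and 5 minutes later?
First find the time 7 hours and 5 minutes after 7:30.
Total minutes: 7 x 60 + 30 + 7 x 60 + 5 = 875.
875 mod 720 = 155 minutes = 2:35.
Now compute the angle at 2:35:
Hour hand: 2 x 30 + 35 x 0.5 = 77.5 degrees
Minute hand: 35 x 6 = 210 degrees
Difference: |77.5 - 210| = 132.5 degrees
The angle is 132.5 degrees

Final answer: 132.5 degrees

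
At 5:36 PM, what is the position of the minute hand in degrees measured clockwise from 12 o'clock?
The minute hand moves 6 degrees per minute.
At 5:36: 36 x 6 = 216 degrees

Final answer: 216 degrees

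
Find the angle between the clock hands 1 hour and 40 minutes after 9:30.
First find the time 1 hour and 40 minutes after 9:30.
Total minutes: 9 x 60 + 30 + 1 x 60 + 40 = 670.
670 mod 720 = 670 minutes = 11:10.
Now compute the angle at 11:10:
Hour hand: 11 x 30 + 10 x 0.5 = 335 degrees
Minute hand: 10 x 6 = 60 degrees
Difference: |335 - 60| = 275 degrees
Smaller angle: 360 - 275 = 85 degrees

Final answer: 85 degrees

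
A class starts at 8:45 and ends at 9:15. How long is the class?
From 8:45 to 9:15:
(9 x 60 + 15) - (8 x 60 + 45) = 555 - 525 = 30 minutes
= 30 minutes

Final answer: 30 minutes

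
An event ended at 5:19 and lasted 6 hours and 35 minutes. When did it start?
Starting time: 5:19 = 319 total minutes past 12:00
Subtracting: 6 hours and 35 minutes = 395 minutes
319 - 395 = -76 (negative, add 12 hours = 720) = 644 minutes
= 10 hours and 44 minutes past 12:00 = 10:44

Final answer: 10:44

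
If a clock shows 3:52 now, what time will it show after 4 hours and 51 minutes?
Starting time: 3:52
Adding 51 minutes to 52 minutes: 52 + 51 = 103 minutes = 1 hour and 43 minutes
Adding 4 hours: 3 + 4 + 1 (carry) = 8
Final time: 8:43

Final answer: 8:43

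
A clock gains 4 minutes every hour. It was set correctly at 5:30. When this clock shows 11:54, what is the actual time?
For every 60 true minutes, the faulty clock advances 64 minutes, so 1 faulty-clock minute corresponds to 60/64 true minutes.
From 5:30 to 11:54 on the faulty dial is 384 minutes.
True elapsed: 384 x 60/64 = 360 minutes = 6 hours.
True time: 5:30 + 6 hours = 11:30.

Final answer: 11:30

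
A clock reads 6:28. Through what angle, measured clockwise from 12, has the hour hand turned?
The hour hand moves 30 degrees per hour and 0.5 degrees per minute.
At 6:28: (6) x 30 + 28 x 0.5 = 180 + 14 = 194 degrees

Final answer: 194 degrees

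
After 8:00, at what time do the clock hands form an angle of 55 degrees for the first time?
At t minutes past 8:00, the hour hand is at 30 x 8 + 0.5t degrees and the minute hand is at 6t degrees.
The smaller angle between them is 55 degrees when |30H - 5.5t| = 55 or |30H - 5.5t| = 305.
With H = 8, solve 30 x 8 - 5.5t = +/- target for each target:
  t = (30 x 8 - 55) / 5.5 = 33.64
  t = (30 x 8 + 55) / 5.5 = 53.64
  t = (30 x 8 - 305) / 5.5 = -11.82 (outside (0, 60))
  t = (30 x 8 + 305) / 5.5 = 99.09 (outside (0, 60))
Valid solutions in (0, 60): {33.64, 53.64} minutes.
The first occurrence is t = 33.64 minutes.
The hands form a 55-degree angle at 33.64 minutes past 8:00.

Final answer: 33.64 minutes past 8:00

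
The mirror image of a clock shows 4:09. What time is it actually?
Reflection across the vertical (12-6) axis maps a hand at angle A degrees to (360 - A) degrees, which sends a reading of T minutes past 12:00 to (720 - T) minutes past 12:00.
Mirror reads 4:09 = 249 minutes past 12:00.
Actual time: (720 - 249) mod 720 = 471 minutes = 7:51.

Final answer: 7:51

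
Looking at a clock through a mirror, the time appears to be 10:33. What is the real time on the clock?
Reflection across the vertical (12-6) axis maps a hand at angle A degrees to (360 - A) degrees, which sends a reading of T minutes past 12:00 to (720 - T) minutes past 12:00.
Mirror reads 10:33 = 633 minutes past 12:00.
Actual time: (720 - 633) mod 720 = 87 minutes = 1:27.

Final answer: 1:27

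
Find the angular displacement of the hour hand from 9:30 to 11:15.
The hour hand moves 0.5 degrees per minute.
Time elapsed: 11:15 - 9:30 = 105 minutes
Angular displacement: 105 x 0.5 = 52.5 degrees

Final answer: 52.5 degrees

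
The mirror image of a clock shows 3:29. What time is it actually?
Reflection across the vertical (12-6) axis maps a hand at angle A degrees to (360 - A) degrees, which sends a reading of T minutes past 12:00 to (720 - T) minutes past 12:00.
Mirror reads 3:29 = 209 minutes past 12:00.
Actual time: (720 - 209) mod 720 = 511 minutes = 8:31.

Final answer: 8:31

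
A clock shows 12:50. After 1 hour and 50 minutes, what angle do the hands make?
First find the time 1 hour and 50 minutes after 12:50.
Total minutes: 12 x 60 + 50 + 1 x 60 + 50 = 880.
880 mod 720 = 160 minutes = 2:40.
Now compute the angle at 2:40:
Hour hand: 2 x 30 + 40 x 0.5 = 80 degrees
Minute hand: 40 x 6 = 240 degrees
Difference: |80 - 240| = 160 degrees
The angle is 160 degrees

Final answer: 160 degrees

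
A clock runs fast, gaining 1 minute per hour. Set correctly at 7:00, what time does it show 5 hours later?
For every 60 true minutes, the faulty clock advances 60 + 1 = 61 minutes.
True elapsed: 5 hours = 300 minutes.
Faulty clock advances: 300 x 61/60 = 305 minutes (drift: 5 minutes ahead).
Shown time: 7:00 + 305 minutes = 12:05.

Final answer: 12:05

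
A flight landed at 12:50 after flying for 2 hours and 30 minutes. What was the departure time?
Starting time: 12:50 = 50 total minutes past 12:00
Subtracting: 2 hours and 30 minutes = 150 minutes
50 - 150 = -100 (negative, add 12 hours = 720) = 620 minutes
= 10 hours and 20 minutes past 12:00 = 10:20

Final answer: 10:20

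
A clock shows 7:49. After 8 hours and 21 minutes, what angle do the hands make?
First find the time 8 hours and 21 minutes after 7:49.
Total minutes: 7 x 60 + 49 + 8 x 60 + 21 = 970.
970 mod 720 = 250 minutes = 4:10.
Now compute the angle at 4:10:
Hour hand: 4 x 30 + 10 x 0.5 = 125 degrees
Minute hand: 10 x 6 = 60 degrees
Difference: |125 - 60| = 65 degrees
The angle is 65 degrees

Final answer: 65 degrees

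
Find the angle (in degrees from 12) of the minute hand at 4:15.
The minute hand moves 6 degrees per minute.
At 4:15: 15 x 6 = 90 degrees

Final answer: 90 degrees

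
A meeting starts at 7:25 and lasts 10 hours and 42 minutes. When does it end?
Starting time: 7:25
Adding 42 minutes to 25 minutes: 25 + 42 = 67 minutes = 1 hour and 7 minutes
Adding 10 hours: 7 + 10 + 1 (carry) = 18 - 12 = 6
Final time: 6:07

Final answer: 6:07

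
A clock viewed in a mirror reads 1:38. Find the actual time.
Reflection across the vertical (12-6) axis maps a hand at angle A degrees to (360 - A) degrees, which sends a reading of T minutes past 12:00 to (720 - T) minutes past 12:00.
Mirror reads 1:38 = 98 minutes past 12:00.
Actual time: (720 - 98) mod 720 = 622 minutes = 10:22.

Final answer: 10:22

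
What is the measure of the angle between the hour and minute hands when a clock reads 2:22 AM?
Hour hand position: 2 x 30 + 22 x 0.5 = 71 degrees
Minute hand position: 22 x 6 = 132 degrees
Difference: |71 - 132| = 61 degrees
The angle between the hands is 61 degrees

Final answer: 61 degrees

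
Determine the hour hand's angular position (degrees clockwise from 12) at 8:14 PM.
The hour hand moves 30 degrees per hour and 0.5 degrees per minute.
At 8:14: (8) x 30 + 14 x 0.5 = 240 + 7 = 247 degrees

Final answer: 247 degrees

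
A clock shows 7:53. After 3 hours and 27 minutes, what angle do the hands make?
First find the time 3 hours and 27 minutes after 7:53.
Total minutes: 7 x 60 + 53 + 3 x 60 + 27 = 680.
680 mod 720 = 680 minutes = 11:20.
Now compute the angle at 11:20:
Hour hand: 11 x 30 + 20 x 0.5 = 340 degrees
Minute hand: 20 x 6 = 120 degrees
Difference: |340 - 120| = 220 degrees
Smaller angle: 360 - 220 = 140 degrees

Final answer: 140 degrees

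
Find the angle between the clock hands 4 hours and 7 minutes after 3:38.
First find the time 4 hours and 7 minutes after 3:38.
Total minutes: 3 x 60 + 38 + 4 x 60 + 7 = 465.
465 mod 720 = 465 minutes = 7:45.
Now compute the angle at 7:45:
Hour hand: 7 x 30 + 45 x 0.5 = 232.5 degrees
Minute hand: 45 x 6 = 270 degrees
Difference: |232.5 - 270| = 37.5 degrees
The angle is 37.5 degrees

Final answer: 37.5 degrees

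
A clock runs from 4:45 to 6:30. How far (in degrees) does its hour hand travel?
The hour hand moves 0.5 degrees per minute.
Time elapsed: 6:30 - 4:45 = 105 minutes
Angular displacement: 105 x 0.5 = 52.5 degrees

Final answer: 52.5 degrees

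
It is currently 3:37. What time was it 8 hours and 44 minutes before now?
Starting time: 3:37 = 217 total minutes past 12:00
Subtracting: 8 hours and 44 minutes = 524 minutes
217 - 524 = -307 (negative, add 12 hours = 720) = 413 minutes
= 6 hours and 53 minutes past 12:00 = 6:53

Final answer: 6:53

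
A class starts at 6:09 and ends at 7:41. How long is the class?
From 6:09 to 7:41:
(7 x 60 + 41) - (6 x 60 + 9) = 461 - 369 = 92 minutes
= 1 hour and 32 minutes

Final answer: 1 hour and 32 minutes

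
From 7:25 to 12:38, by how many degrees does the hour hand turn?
The hour hand moves 0.5 degrees per minute.
Time elapsed: 12:38 - 7:25 = 313 minutes
Angular displacement: 313 x 0.5 = 156.5 degrees

Final answer: 156.5 degrees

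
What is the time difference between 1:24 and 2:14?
From 1:24 to 2:14:
(2 x 60 + 14) - (1 x 60 + 24) = 134 - 84 = 50 minutes
= 50 minutes

Final answer: 50 minutes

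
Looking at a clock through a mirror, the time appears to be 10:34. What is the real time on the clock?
Reflection across the vertical (12-6) axis maps a hand at angle A degrees to (360 - A) degrees, which sends a reading of T minutes past 12:00 to (720 - T) minutes past 12:00.
Mirror reads 10:34 = 634 minutes past 12:00.
Actual time: (720 - 634) mod 720 = 86 minutes = 1:26.

Final answer: 1:26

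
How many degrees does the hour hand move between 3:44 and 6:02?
The hour hand moves 0.5 degrees per minute.
Time elapsed: 6:02 - 3:44 = 138 minutes
Angular displacement: 138 x 0.5 = 69 degrees

Final answer: 69 degrees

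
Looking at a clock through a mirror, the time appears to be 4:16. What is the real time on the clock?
Reflection across the vertical (12-6) axis maps a hand at angle A degrees to (360 - A) degrees, which sends a reading of T minutes past 12:00 to (720 - T) minutes past 12:00.
Mirror reads 4:16 = 256 minutes past 12:00.
Actual time: (720 - 256) mod 720 = 464 minutes = 7:44.

Final answer: 7:44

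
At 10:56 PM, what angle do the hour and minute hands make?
Hour hand position: 10 x 30 + 56 x 0.5 = 328 degrees
Minute hand position: 56 x 6 = 336 degrees
Difference: |328 - 336| = 8 degrees
The angle between the hands is 8 degrees

Final answer: 8 degrees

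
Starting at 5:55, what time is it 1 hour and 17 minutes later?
Starting time: 5:55
Adding 17 minutes to 55 minutes: 55 + 17 = 72 minutes = 1 hour and 12 minutes
Adding 1 hour: 5 + 1 + 1 (carry) = 7
Final time: 7:12

Final answer: 7:12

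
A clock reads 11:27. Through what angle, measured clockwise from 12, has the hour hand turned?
The hour hand moves 30 degrees per hour and 0.5 degrees per minute.
At 11:27: (11) x 30 + 27 x 0.5 = 330 + 13.5 = 343.5 degrees

Final answer: 343.5 degrees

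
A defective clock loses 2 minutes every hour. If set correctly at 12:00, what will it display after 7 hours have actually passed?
For every 60 true minutes, the faulty clock advances 60 - 2 = 58 minutes.
True elapsed: 7 hours = 420 minutes.
Faulty clock advances: 420 x 58/60 = 406 minutes (drift: 14 minutes behind).
Shown time: 12:00 + 406 minutes = 6:46.

Final answer: 6:46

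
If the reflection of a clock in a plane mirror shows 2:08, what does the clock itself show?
Reflection across the vertical (12-6) axis maps a hand at angle A degrees to (360 - A) degrees, which sends a reading of T minutes past 12:00 to (720 - T) minutes past 12:00.
Mirror reads 2:08 = 128 minutes past 12:00.
Actual time: (720 - 128) mod 720 = 592 minutes = 9:52.

Final answer: 9:52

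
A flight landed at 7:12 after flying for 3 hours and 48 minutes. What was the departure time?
Starting time: 7:12 = 432 total minutes past 12:00
Subtracting: 3 hours and 48 minutes = 228 minutes
432 - 228 = 204 minutes
= 3 hours and 24 minutes past 12:00 = 3:24

Final answer: 3:24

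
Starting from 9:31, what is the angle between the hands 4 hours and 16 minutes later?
First find the time 4 hours and 16 minutes after 9:31.
Total minutes: 9 x 60 + 31 + 4 x 60 + 16 = 827.
827 mod 720 = 107 minutes = 1:47.
Now compute the angle at 1:47:
Hour hand: 1 x 30 + 47 x 0.5 = 53.5 degrees
Minute hand: 47 x 6 = 282 degrees
Difference: |53.5 - 282| = 228.5 degrees
Smaller angle: 360 - 228.5 = 131.5 degrees

Final answer: 131.5 degrees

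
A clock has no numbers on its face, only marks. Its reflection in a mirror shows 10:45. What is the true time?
Reflection across the vertical (12-6) axis maps a hand at angle A degrees to (360 - A) degrees, which sends a reading of T minutes past 12:00 to (720 - T) minutes past 12:00.
Mirror reads 10:45 = 645 minutes past 12:00.
Actual time: (720 - 645) mod 720 = 75 minutes = 1:15.

Final answer: 1:15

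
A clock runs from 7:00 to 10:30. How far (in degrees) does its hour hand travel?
The hour hand moves 0.5 degrees per minute.
Time elapsed: 10:30 - 7:00 = 210 minutes
Angular displacement: 210 x 0.5 = 105 degrees

Final answer: 105 degrees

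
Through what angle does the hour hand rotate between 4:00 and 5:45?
The hour hand moves 0.5 degrees per minute.
Time elapsed: 5:45 - 4:00 = 105 minutes
Angular displacement: 105 x 0.5 = 52.5 degrees

Final answer: 52.5 degrees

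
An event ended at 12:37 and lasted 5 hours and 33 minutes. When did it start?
Starting time: 12:37 = 37 total minutes past 12:00
Subtracting: 5 hours and 33 minutes = 333 minutes
37 - 333 = -296 (negative, add 12 hours = 720) = 424 minutes
= 7 hours and 4 minutes past 12:00 = 7:04

Final answer: 7:04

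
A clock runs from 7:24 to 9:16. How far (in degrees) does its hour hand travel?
The hour hand moves 0.5 degrees per minute.
Time elapsed: 9:16 - 7:24 = 112 minutes
Angular displacement: 112 x 0.5 = 56 degrees

Final answer: 56 degrees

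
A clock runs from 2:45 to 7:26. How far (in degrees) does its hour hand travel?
The hour hand moves 0.5 degrees per minute.
Time elapsed: 7:26 - 2:45 = 281 minutes
Angular displacement: 281 x 0.5 = 140.5 degrees

Final answer: 140.5 degrees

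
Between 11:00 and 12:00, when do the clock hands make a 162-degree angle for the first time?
At t minutes past 11:00, the hour hand is at 30 x 11 + 0.5t degrees and the minute hand is at 6t degrees.
The smaller angle between them is 162 degrees when |30H - 5.5t| = 162 or |30H - 5.5t| = 198.
With H = 11, solve 30 x 11 - 5.5t = +/- target for each target:
  t = (30 x 11 - 162) / 5.5 = 30.55
  t = (30 x 11 + 162) / 5.5 = 89.45 (outside (0, 60))
  t = (30 x 11 - 198) / 5.5 = 24
  t = (30 x 11 + 198) / 5.5 = 96 (outside (0, 60))
Valid solutions in (0, 60): {24, 30.55} minutes.
The first occurrence is t = 24 minutes.
The hands form a 162-degree angle at 24 minutes past 11:00.

Final answer: 24 minutes past 11:00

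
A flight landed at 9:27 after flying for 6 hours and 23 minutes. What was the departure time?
Starting time: 9:27 = 567 total minutes past 12:00
Subtracting: 6 hours and 23 minutes = 383 minutes
567 - 383 = 184 minutes
= 3 hours and 4 minutes past 12:00 = 3:04

Final answer: 3:04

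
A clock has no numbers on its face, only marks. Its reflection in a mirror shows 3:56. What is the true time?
Reflection across the vertical (12-6) axis maps a hand at angle A degrees to (360 - A) degrees, which sends a reading of T minutes past 12:00 to (720 - T) minutes past 12:00.
Mirror reads 3:56 = 236 minutes past 12:00.
Actual time: (720 - 236) mod 720 = 484 minutes = 8:04.

Final answer: 8:04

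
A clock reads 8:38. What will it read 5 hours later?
Starting time: 8:38
Adding 0 minutes to 38 minutes: 38 + 0 = 38 minutes
Adding 5 hours: 8 + 5 = 13 - 12 = 1
Final time: 1:38

Final answer: 1:38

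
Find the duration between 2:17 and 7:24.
From 2:17 to 7:24:
(7 x 60 + 24) - (2 x 60 + 17) = 444 - 137 = 307 minutes
= 5 hours and 7 minutes

Final answer: 5 hours and 7 minutes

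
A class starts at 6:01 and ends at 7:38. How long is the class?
From 6:01 to 7:38:
(7 x 60 + 38) - (6 x 60 + 1) = 458 - 361 = 97 minutes
= 1 hour and 37 minutes

Final answer: 1 hour and 37 minutes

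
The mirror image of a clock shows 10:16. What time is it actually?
Reflection across the vertical (12-6) axis maps a hand at angle A degrees to (360 - A) degrees, which sends a reading of T minutes past 12:00 to (720 - T) minutes past 12:00.
Mirror reads 10:16 = 616 minutes past 12:00.
Actual time: (720 - 616) mod 720 = 104 minutes = 1:44.

Final answer: 1:44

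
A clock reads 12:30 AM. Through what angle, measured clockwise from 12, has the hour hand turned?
The hour hand moves 30 degrees per hour and 0.5 degrees per minute.
At 12:30: (0) x 30 + 30 x 0.5 = 0 + 15 = 15 degrees

Final answer: 15 degrees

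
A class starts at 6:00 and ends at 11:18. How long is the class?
From 6:00 to 11:18:
(11 x 60 + 18) - (6 x 60 + 0) = 678 - 360 = 318 minutes
= 5 hours and 18 minutes

Final answer: 5 hours and 18 minutes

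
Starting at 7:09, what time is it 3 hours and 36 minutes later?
Starting time: 7:09
Adding 36 minutes to 9 minutes: 9 + 36 = 45 minutes
Adding 3 hours: 7 + 3 = 10
Final time: 10:45

Final answer: 10:45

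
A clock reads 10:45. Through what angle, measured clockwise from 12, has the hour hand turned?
The hour hand moves 30 degrees per hour and 0.5 degrees per minute.
At 10:45: (10) x 30 + 45 x 0.5 = 300 + 22.5 = 322.5 degrees

Final answer: 322.5 degrees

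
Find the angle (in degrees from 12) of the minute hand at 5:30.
The minute hand moves 6 degrees per minute.
At 5:30: 30 x 6 = 180 degrees

Final answer: 180 degrees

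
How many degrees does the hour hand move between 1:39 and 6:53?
The hour hand moves 0.5 degrees per minute.
Time elapsed: 6:53 - 1:39 = 314 minutes
Angular displacement: 314 x 0.5 = 157 degrees

Final answer: 157 degrees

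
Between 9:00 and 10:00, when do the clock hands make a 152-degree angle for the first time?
At t minutes past 9:00, the hour hand is at 30 x 9 + 0.5t degrees and the minute hand is at 6t degrees.
The smaller angle between them is 152 degrees when |30H - 5.5t| = 152 or |30H - 5.5t| = 208.
With H = 9, solve 30 x 9 - 5.5t = +/- target for each target:
  t = (30 x 9 - 152) / 5.5 = 21.45
  t = (30 x 9 + 152) / 5.5 = 76.73 (outside (0, 60))
  t = (30 x 9 - 208) / 5.5 = 11.27
  t = (30 x 9 + 208) / 5.5 = 86.91 (outside (0, 60))
Valid solutions in (0, 60): {11.27, 21.45} minutes.
The first occurrence is t = 11.27 minutes.
The hands form a 152-degree angle at 11.27 minutes past 9:00.

Final answer: 11.27 minutes past 9:00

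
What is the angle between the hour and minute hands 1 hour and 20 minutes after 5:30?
First find the time 1 hour and 20 minutes after 5:30.
Total minutes: 5 x 60 + 30 + 1 x 60 + 20 = 410.
410 mod 720 = 410 minutes = 6:50.
Now compute the angle at 6:50:
Hour hand: 6 x 30 + 50 x 0.5 = 205 degrees
Minute hand: 50 x 6 = 300 degrees
Difference: |205 - 300| = 95 degrees
The angle is 95 degrees

Final answer: 95 degrees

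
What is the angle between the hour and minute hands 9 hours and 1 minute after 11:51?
First find the time 9 hours and 1 minute after 11:51.
Total minutes: 11 x 60 + 51 + 9 x 60 + 1 = 1252.
1252 mod 720 = 532 minutes = 8:52.
Now compute the angle at 8:52:
Hour hand: 8 x 30 + 52 x 0.5 = 266 degrees
Minute hand: 52 x 6 = 312 degrees
Difference: |266 - 312| = 46 degrees
The angle is 46 degrees

Final answer: 46 degrees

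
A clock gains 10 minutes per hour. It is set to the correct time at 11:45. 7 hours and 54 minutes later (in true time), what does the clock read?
For every 60 true minutes, the faulty clock advances 60 + 10 = 70 minutes.
True elapsed: 7 hours and 54 minutes = 474 minutes.
Faulty clock advances: 474 x 70/60 = 553 minutes (drift: 79 minutes ahead).
Shown time: 11:45 + 553 minutes = 8:58.

Final answer: 8:58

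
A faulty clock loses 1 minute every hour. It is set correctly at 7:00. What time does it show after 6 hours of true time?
For every 60 true minutes, the faulty clock advances 60 - 1 = 59 minutes.
True elapsed: 6 hours = 360 minutes.
Faulty clock advances: 360 x 59/60 = 354 minutes (drift: 6 minutes behind).
Shown time: 7:00 + 354 minutes = 12:54.

Final answer: 12:54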